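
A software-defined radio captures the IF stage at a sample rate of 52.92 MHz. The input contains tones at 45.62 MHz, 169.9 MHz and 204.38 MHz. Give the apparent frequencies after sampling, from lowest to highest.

7.3 MHz, 11.14 MHz

fs/2 = 26.46 MHz.
45.62 MHz > fs/2 = 26.46 MHz, folds to fs − 45.62 MHz = 7.3 MHz.
169.9 MHz mod fs = 11.14 MHz.
11.14 MHz ≤ fs/2 = 26.46 MHz, appears at 11.14 MHz.
204.38 MHz mod fs = 45.62 MHz.
45.62 MHz > fs/2 = 26.46 MHz, folds to fs − 45.62 MHz = 7.3 MHz.
Distinct values: {7.3 MHz, 11.14 MHz}.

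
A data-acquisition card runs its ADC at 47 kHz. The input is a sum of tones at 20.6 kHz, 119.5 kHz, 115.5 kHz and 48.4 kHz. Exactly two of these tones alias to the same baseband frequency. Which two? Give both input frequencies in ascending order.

fs/2 = 23.5 kHz.
20.6 kHz ≤ fs/2 = 23.5 kHz, passes unchanged.
119.5 kHz mod fs = 25.5 kHz.
25.5 kHz > fs/2 = 23.5 kHz, folds to fs − 25.5 kHz = 21.5 kHz.
115.5 kHz mod fs = 21.5 kHz.
21.5 kHz ≤ fs/2 = 23.5 kHz, appears at 21.5 kHz.
48.4 kHz mod fs = 1.4 kHz.
1.4 kHz ≤ fs/2 = 23.5 kHz, appears at 1.4 kHz.
115.5 kHz and 119.5 kHz both map to 21.5 kHz.

115.5 kHz, 119.5 kHz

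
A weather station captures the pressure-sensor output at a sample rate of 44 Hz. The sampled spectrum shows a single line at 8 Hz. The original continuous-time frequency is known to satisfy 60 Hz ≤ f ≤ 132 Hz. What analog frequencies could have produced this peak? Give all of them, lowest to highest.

Frequencies that alias to 8 Hz are k·fs ± 8 Hz for integer k ≥ 0.
k=0: 8 Hz.
k=1: 36 Hz, 52 Hz.
k=2: 80 Hz, 96 Hz.
k=3: 124 Hz, 140 Hz.
k=4: 168 Hz, 184 Hz.
Within [60 Hz, 132 Hz]: 80 Hz, 96 Hz, 124 Hz.

80 Hz, 96 Hz, 124 Hz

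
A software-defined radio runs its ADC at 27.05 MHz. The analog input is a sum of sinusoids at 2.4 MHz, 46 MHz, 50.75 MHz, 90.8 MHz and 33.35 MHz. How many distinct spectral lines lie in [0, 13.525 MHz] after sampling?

5

fs/2 = 13.525 MHz.
2.4 MHz ≤ fs/2 = 13.525 MHz, passes unchanged.
46 MHz mod fs = 18.95 MHz.
18.95 MHz > fs/2 = 13.525 MHz, folds to fs − 18.95 MHz = 8.1 MHz.
50.75 MHz mod fs = 23.7 MHz.
23.7 MHz > fs/2 = 13.525 MHz, folds to fs − 23.7 MHz = 3.35 MHz.
90.8 MHz mod fs = 9.65 MHz.
9.65 MHz ≤ fs/2 = 13.525 MHz, appears at 9.65 MHz.
33.35 MHz mod fs = 6.3 MHz.
6.3 MHz ≤ fs/2 = 13.525 MHz, appears at 6.3 MHz.
Distinct values: {2.4 MHz, 3.35 MHz, 6.3 MHz, 8.1 MHz, 9.65 MHz} → 5.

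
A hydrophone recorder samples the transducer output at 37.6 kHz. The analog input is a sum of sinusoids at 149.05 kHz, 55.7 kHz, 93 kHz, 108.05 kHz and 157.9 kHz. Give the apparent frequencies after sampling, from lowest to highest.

fs/2 = 18.8 kHz.
149.05 kHz mod fs = 36.25 kHz.
36.25 kHz > fs/2 = 18.8 kHz, folds to fs − 36.25 kHz = 1.35 kHz.
55.7 kHz mod fs = 18.1 kHz.
18.1 kHz ≤ fs/2 = 18.8 kHz, appears at 18.1 kHz.
93 kHz mod fs = 17.8 kHz.
17.8 kHz ≤ fs/2 = 18.8 kHz, appears at 17.8 kHz.
108.05 kHz mod fs = 32.85 kHz.
32.85 kHz > fs/2 = 18.8 kHz, folds to fs − 32.85 kHz = 4.75 kHz.
157.9 kHz mod fs = 7.5 kHz.
7.5 kHz ≤ fs/2 = 18.8 kHz, appears at 7.5 kHz.
Distinct values: {1.35 kHz, 4.75 kHz, 7.5 kHz, 17.8 kHz, 18.1 kHz}.

1.35 kHz, 4.75 kHz, 7.5 kHz, 17.8 kHz, 18.1 kHz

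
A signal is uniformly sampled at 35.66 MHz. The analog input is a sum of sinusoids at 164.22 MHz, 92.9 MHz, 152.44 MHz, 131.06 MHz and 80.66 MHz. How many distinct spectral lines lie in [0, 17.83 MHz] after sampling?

4

fs/2 = 17.83 MHz.
164.22 MHz mod fs = 21.58 MHz.
21.58 MHz > fs/2 = 17.83 MHz, folds to fs − 21.58 MHz = 14.08 MHz.
92.9 MHz mod fs = 21.58 MHz.
21.58 MHz > fs/2 = 17.83 MHz, folds to fs − 21.58 MHz = 14.08 MHz.
152.44 MHz mod fs = 9.8 MHz.
9.8 MHz ≤ fs/2 = 17.83 MHz, appears at 9.8 MHz.
131.06 MHz mod fs = 24.08 MHz.
24.08 MHz > fs/2 = 17.83 MHz, folds to fs − 24.08 MHz = 11.58 MHz.
80.66 MHz mod fs = 9.34 MHz.
9.34 MHz ≤ fs/2 = 17.83 MHz, appears at 9.34 MHz.
Distinct values: {9.34 MHz, 9.8 MHz, 11.58 MHz, 14.08 MHz} → 4.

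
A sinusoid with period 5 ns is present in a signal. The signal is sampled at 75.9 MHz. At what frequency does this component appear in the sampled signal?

T = 5 ns → f = 1/T = 200 MHz.
200 MHz mod fs = 48.2 MHz.
48.2 MHz > fs/2 = 37.95 MHz, folds to fs − 48.2 MHz = 27.7 MHz.

27.7 MHz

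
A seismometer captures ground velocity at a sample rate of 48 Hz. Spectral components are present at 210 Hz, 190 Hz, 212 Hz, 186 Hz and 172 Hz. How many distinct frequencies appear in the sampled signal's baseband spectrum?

fs/2 = 24 Hz.
210 Hz mod fs = 18 Hz.
18 Hz ≤ fs/2 = 24 Hz, appears at 18 Hz.
190 Hz mod fs = 46 Hz.
46 Hz > fs/2 = 24 Hz, folds to fs − 46 Hz = 2 Hz.
212 Hz mod fs = 20 Hz.
20 Hz ≤ fs/2 = 24 Hz, appears at 20 Hz.
186 Hz mod fs = 42 Hz.
42 Hz > fs/2 = 24 Hz, folds to fs − 42 Hz = 6 Hz.
172 Hz mod fs = 28 Hz.
28 Hz > fs/2 = 24 Hz, folds to fs − 28 Hz = 20 Hz.
Distinct values: {2 Hz, 6 Hz, 18 Hz, 20 Hz} → 4.

4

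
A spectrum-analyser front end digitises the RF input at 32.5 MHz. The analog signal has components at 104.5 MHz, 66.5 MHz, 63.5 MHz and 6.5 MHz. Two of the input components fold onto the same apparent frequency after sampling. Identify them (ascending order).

fs/2 = 16.25 MHz.
104.5 MHz mod fs = 7 MHz.
7 MHz ≤ fs/2 = 16.25 MHz, appears at 7 MHz.
66.5 MHz mod fs = 1.5 MHz.
1.5 MHz ≤ fs/2 = 16.25 MHz, appears at 1.5 MHz.
63.5 MHz mod fs = 31 MHz.
31 MHz > fs/2 = 16.25 MHz, folds to fs − 31 MHz = 1.5 MHz.
6.5 MHz ≤ fs/2 = 16.25 MHz, passes unchanged.
63.5 MHz and 66.5 MHz both map to 1.5 MHz.

63.5 MHz, 66.5 MHz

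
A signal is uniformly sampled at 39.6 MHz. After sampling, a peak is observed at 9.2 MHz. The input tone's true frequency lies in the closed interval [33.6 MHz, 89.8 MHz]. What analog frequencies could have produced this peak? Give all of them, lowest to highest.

48.8 MHz, 70 MHz, 88.4 MHz

Frequencies that alias to 9.2 MHz are k·fs ± 9.2 MHz for integer k ≥ 0.
k=0: 9.2 MHz.
k=1: 30.4 MHz, 48.8 MHz.
k=2: 70 MHz, 88.4 MHz.
k=3: 109.6 MHz, 128 MHz.
Within [33.6 MHz, 89.8 MHz]: 48.8 MHz, 70 MHz, 88.4 MHz.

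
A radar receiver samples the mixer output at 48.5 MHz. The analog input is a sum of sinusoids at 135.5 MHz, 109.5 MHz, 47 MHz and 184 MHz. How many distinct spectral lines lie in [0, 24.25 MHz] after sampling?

fs/2 = 24.25 MHz.
135.5 MHz mod fs = 38.5 MHz.
38.5 MHz > fs/2 = 24.25 MHz, folds to fs − 38.5 MHz = 10 MHz.
109.5 MHz mod fs = 12.5 MHz.
12.5 MHz ≤ fs/2 = 24.25 MHz, appears at 12.5 MHz.
47 MHz > fs/2 = 24.25 MHz, folds to fs − 47 MHz = 1.5 MHz.
184 MHz mod fs = 38.5 MHz.
38.5 MHz > fs/2 = 24.25 MHz, folds to fs − 38.5 MHz = 10 MHz.
Distinct values: {1.5 MHz, 10 MHz, 12.5 MHz} → 3.

3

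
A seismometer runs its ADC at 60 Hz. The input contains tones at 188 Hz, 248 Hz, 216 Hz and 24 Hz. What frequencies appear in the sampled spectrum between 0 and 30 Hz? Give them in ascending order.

fs/2 = 30 Hz.
188 Hz mod fs = 8 Hz.
8 Hz ≤ fs/2 = 30 Hz, appears at 8 Hz.
248 Hz mod fs = 8 Hz.
8 Hz ≤ fs/2 = 30 Hz, appears at 8 Hz.
216 Hz mod fs = 36 Hz.
36 Hz > fs/2 = 30 Hz, folds to fs − 36 Hz = 24 Hz.
24 Hz ≤ fs/2 = 30 Hz, passes unchanged.
Distinct values: {8 Hz, 24 Hz}.

8 Hz, 24 Hz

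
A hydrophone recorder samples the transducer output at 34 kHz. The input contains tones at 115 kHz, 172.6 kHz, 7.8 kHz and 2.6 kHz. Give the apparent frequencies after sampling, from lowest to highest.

2.6 kHz, 7.8 kHz, 13 kHz

fs/2 = 17 kHz.
115 kHz mod fs = 13 kHz.
13 kHz ≤ fs/2 = 17 kHz, appears at 13 kHz.
172.6 kHz mod fs = 2.6 kHz.
2.6 kHz ≤ fs/2 = 17 kHz, appears at 2.6 kHz.
7.8 kHz ≤ fs/2 = 17 kHz, passes unchanged.
2.6 kHz ≤ fs/2 = 17 kHz, passes unchanged.
Distinct values: {2.6 kHz, 7.8 kHz, 13 kHz}.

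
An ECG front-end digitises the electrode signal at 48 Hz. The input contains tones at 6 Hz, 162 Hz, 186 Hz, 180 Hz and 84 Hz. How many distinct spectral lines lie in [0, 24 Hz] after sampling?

fs/2 = 24 Hz.
6 Hz ≤ fs/2 = 24 Hz, passes unchanged.
162 Hz mod fs = 18 Hz.
18 Hz ≤ fs/2 = 24 Hz, appears at 18 Hz.
186 Hz mod fs = 42 Hz.
42 Hz > fs/2 = 24 Hz, folds to fs − 42 Hz = 6 Hz.
180 Hz mod fs = 36 Hz.
36 Hz > fs/2 = 24 Hz, folds to fs − 36 Hz = 12 Hz.
84 Hz mod fs = 36 Hz.
36 Hz > fs/2 = 24 Hz, folds to fs − 36 Hz = 12 Hz.
Distinct values: {6 Hz, 12 Hz, 18 Hz} → 3.

3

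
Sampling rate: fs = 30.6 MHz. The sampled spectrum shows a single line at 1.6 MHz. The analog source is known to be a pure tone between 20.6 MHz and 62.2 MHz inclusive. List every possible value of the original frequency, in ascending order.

29 MHz, 32.2 MHz, 59.6 MHz

Frequencies that alias to 1.6 MHz are k·fs ± 1.6 MHz for integer k ≥ 0.
k=0: 1.6 MHz.
k=1: 29 MHz, 32.2 MHz.
k=2: 59.6 MHz, 62.8 MHz.
k=3: 90.2 MHz, 93.4 MHz.
Within [20.6 MHz, 62.2 MHz]: 29 MHz, 32.2 MHz, 59.6 MHz.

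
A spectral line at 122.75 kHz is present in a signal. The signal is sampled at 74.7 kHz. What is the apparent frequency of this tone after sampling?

122.75 kHz mod fs = 48.05 kHz.
48.05 kHz > fs/2 = 37.35 kHz, folds to fs − 48.05 kHz = 26.65 kHz.

26.65 kHz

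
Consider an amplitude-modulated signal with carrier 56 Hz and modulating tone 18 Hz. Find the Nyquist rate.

148 Hz

AM sidebands sit at fc ± fm = 38 Hz and 74 Hz.
Highest-frequency component: 74 Hz.
Nyquist rate = 2 × 74 Hz = 148 Hz.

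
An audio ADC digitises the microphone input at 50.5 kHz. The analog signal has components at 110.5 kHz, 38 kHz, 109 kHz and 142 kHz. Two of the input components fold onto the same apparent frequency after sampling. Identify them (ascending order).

110.5 kHz, 142 kHz

fs/2 = 25.25 kHz.
110.5 kHz mod fs = 9.5 kHz.
9.5 kHz ≤ fs/2 = 25.25 kHz, appears at 9.5 kHz.
38 kHz > fs/2 = 25.25 kHz, folds to fs − 38 kHz = 12.5 kHz.
109 kHz mod fs = 8 kHz.
8 kHz ≤ fs/2 = 25.25 kHz, appears at 8 kHz.
142 kHz mod fs = 41 kHz.
41 kHz > fs/2 = 25.25 kHz, folds to fs − 41 kHz = 9.5 kHz.
110.5 kHz and 142 kHz both map to 9.5 kHz.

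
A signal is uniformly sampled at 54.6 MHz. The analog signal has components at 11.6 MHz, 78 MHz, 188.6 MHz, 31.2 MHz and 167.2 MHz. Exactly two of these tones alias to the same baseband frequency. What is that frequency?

23.4 MHz

fs/2 = 27.3 MHz.
11.6 MHz ≤ fs/2 = 27.3 MHz, passes unchanged.
78 MHz mod fs = 23.4 MHz.
23.4 MHz ≤ fs/2 = 27.3 MHz, appears at 23.4 MHz.
188.6 MHz mod fs = 24.8 MHz.
24.8 MHz ≤ fs/2 = 27.3 MHz, appears at 24.8 MHz.
31.2 MHz > fs/2 = 27.3 MHz, folds to fs − 31.2 MHz = 23.4 MHz.
167.2 MHz mod fs = 3.4 MHz.
3.4 MHz ≤ fs/2 = 27.3 MHz, appears at 3.4 MHz.
31.2 MHz and 78 MHz both map to 23.4 MHz.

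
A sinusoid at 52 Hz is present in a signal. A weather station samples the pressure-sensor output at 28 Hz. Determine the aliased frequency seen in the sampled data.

52 Hz mod fs = 24 Hz.
24 Hz > fs/2 = 14 Hz, folds to fs − 24 Hz = 4 Hz.

4 Hz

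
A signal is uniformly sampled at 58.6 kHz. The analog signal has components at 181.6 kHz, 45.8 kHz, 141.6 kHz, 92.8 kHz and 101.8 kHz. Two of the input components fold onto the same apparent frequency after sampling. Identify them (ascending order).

92.8 kHz, 141.6 kHz

fs/2 = 29.3 kHz.
181.6 kHz mod fs = 5.8 kHz.
5.8 kHz ≤ fs/2 = 29.3 kHz, appears at 5.8 kHz.
45.8 kHz > fs/2 = 29.3 kHz, folds to fs − 45.8 kHz = 12.8 kHz.
141.6 kHz mod fs = 24.4 kHz.
24.4 kHz ≤ fs/2 = 29.3 kHz, appears at 24.4 kHz.
92.8 kHz mod fs = 34.2 kHz.
34.2 kHz > fs/2 = 29.3 kHz, folds to fs − 34.2 kHz = 24.4 kHz.
101.8 kHz mod fs = 43.2 kHz.
43.2 kHz > fs/2 = 29.3 kHz, folds to fs − 43.2 kHz = 15.4 kHz.
92.8 kHz and 141.6 kHz both map to 24.4 kHz.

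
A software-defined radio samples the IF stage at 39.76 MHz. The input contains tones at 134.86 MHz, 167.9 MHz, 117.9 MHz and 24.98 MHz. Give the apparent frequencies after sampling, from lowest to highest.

fs/2 = 19.88 MHz.
134.86 MHz mod fs = 15.58 MHz.
15.58 MHz ≤ fs/2 = 19.88 MHz, appears at 15.58 MHz.
167.9 MHz mod fs = 8.86 MHz.
8.86 MHz ≤ fs/2 = 19.88 MHz, appears at 8.86 MHz.
117.9 MHz mod fs = 38.38 MHz.
38.38 MHz > fs/2 = 19.88 MHz, folds to fs − 38.38 MHz = 1.38 MHz.
24.98 MHz > fs/2 = 19.88 MHz, folds to fs − 24.98 MHz = 14.78 MHz.
Distinct values: {1.38 MHz, 8.86 MHz, 14.78 MHz, 15.58 MHz}.

1.38 MHz, 8.86 MHz, 14.78 MHz, 15.58 MHz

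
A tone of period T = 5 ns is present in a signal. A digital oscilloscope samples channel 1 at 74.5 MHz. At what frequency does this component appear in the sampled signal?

23.5 MHz

T = 5 ns → f = 1/T = 200 MHz.
200 MHz mod fs = 51 MHz.
51 MHz > fs/2 = 37.25 MHz, folds to fs − 51 MHz = 23.5 MHz.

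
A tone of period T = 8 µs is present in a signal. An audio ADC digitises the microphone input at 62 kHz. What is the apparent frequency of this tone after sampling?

T = 8 µs → f = 1/T = 125 kHz.
125 kHz mod fs = 1 kHz.
1 kHz ≤ fs/2 = 31 kHz, appears at 1 kHz.

1 kHz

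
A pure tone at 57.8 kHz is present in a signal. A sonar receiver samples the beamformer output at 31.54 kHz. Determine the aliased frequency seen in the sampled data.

5.28 kHz

57.8 kHz mod fs = 26.26 kHz.
26.26 kHz > fs/2 = 15.77 kHz, folds to fs − 26.26 kHz = 5.28 kHz.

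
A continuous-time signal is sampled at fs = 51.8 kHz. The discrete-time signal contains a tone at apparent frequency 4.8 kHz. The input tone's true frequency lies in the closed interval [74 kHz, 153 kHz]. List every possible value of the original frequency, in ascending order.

98.8 kHz, 108.4 kHz, 150.6 kHz

Frequencies that alias to 4.8 kHz are k·fs ± 4.8 kHz for integer k ≥ 0.
k=0: 4.8 kHz.
k=1: 47 kHz, 56.6 kHz.
k=2: 98.8 kHz, 108.4 kHz.
k=3: 150.6 kHz, 160.2 kHz.
k=4: 202.4 kHz, 212 kHz.
Within [74 kHz, 153 kHz]: 98.8 kHz, 108.4 kHz, 150.6 kHz.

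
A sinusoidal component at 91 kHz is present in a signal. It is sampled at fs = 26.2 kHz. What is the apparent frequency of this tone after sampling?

12.4 kHz

91 kHz mod fs = 12.4 kHz.
12.4 kHz ≤ fs/2 = 13.1 kHz, appears at 12.4 kHz.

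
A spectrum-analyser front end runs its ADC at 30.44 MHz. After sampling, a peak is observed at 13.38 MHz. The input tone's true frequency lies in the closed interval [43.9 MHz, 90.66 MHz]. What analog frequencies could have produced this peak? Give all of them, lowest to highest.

47.5 MHz, 74.26 MHz, 77.94 MHz

Frequencies that alias to 13.38 MHz are k·fs ± 13.38 MHz for integer k ≥ 0.
k=0: 13.38 MHz.
k=1: 17.06 MHz, 43.82 MHz.
k=2: 47.5 MHz, 74.26 MHz.
k=3: 77.94 MHz, 104.7 MHz.
k=4: 108.38 MHz, 135.14 MHz.
Within [43.9 MHz, 90.66 MHz]: 47.5 MHz, 74.26 MHz, 77.94 MHz.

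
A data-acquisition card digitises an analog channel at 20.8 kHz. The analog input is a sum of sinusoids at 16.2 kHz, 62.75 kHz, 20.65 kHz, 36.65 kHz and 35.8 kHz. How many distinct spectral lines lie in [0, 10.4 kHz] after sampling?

5

fs/2 = 10.4 kHz.
16.2 kHz > fs/2 = 10.4 kHz, folds to fs − 16.2 kHz = 4.6 kHz.
62.75 kHz mod fs = 0.35 kHz.
0.35 kHz ≤ fs/2 = 10.4 kHz, appears at 0.35 kHz.
20.65 kHz > fs/2 = 10.4 kHz, folds to fs − 20.65 kHz = 0.15 kHz.
36.65 kHz mod fs = 15.85 kHz.
15.85 kHz > fs/2 = 10.4 kHz, folds to fs − 15.85 kHz = 4.95 kHz.
35.8 kHz mod fs = 15 kHz.
15 kHz > fs/2 = 10.4 kHz, folds to fs − 15 kHz = 5.8 kHz.
Distinct values: {0.15 kHz, 0.35 kHz, 4.6 kHz, 4.95 kHz, 5.8 kHz} → 5.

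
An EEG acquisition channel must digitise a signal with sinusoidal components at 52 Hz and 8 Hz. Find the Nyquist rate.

Highest-frequency component: 52 Hz.
Nyquist rate = 2 × 52 Hz = 104 Hz.

104 Hz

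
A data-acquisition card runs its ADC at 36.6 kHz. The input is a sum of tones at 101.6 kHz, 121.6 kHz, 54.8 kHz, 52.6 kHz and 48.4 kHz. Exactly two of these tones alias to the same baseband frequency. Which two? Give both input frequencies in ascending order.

48.4 kHz, 121.6 kHz

fs/2 = 18.3 kHz.
101.6 kHz mod fs = 28.4 kHz.
28.4 kHz > fs/2 = 18.3 kHz, folds to fs − 28.4 kHz = 8.2 kHz.
121.6 kHz mod fs = 11.8 kHz.
11.8 kHz ≤ fs/2 = 18.3 kHz, appears at 11.8 kHz.
54.8 kHz mod fs = 18.2 kHz.
18.2 kHz ≤ fs/2 = 18.3 kHz, appears at 18.2 kHz.
52.6 kHz mod fs = 16 kHz.
16 kHz ≤ fs/2 = 18.3 kHz, appears at 16 kHz.
48.4 kHz mod fs = 11.8 kHz.
11.8 kHz ≤ fs/2 = 18.3 kHz, appears at 11.8 kHz.
48.4 kHz and 121.6 kHz both map to 11.8 kHz.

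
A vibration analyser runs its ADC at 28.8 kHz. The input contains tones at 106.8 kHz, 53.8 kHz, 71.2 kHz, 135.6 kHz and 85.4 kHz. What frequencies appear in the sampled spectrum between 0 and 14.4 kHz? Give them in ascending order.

1 kHz, 3.8 kHz, 8.4 kHz, 13.6 kHz

fs/2 = 14.4 kHz.
106.8 kHz mod fs = 20.4 kHz.
20.4 kHz > fs/2 = 14.4 kHz, folds to fs − 20.4 kHz = 8.4 kHz.
53.8 kHz mod fs = 25 kHz.
25 kHz > fs/2 = 14.4 kHz, folds to fs − 25 kHz = 3.8 kHz.
71.2 kHz mod fs = 13.6 kHz.
13.6 kHz ≤ fs/2 = 14.4 kHz, appears at 13.6 kHz.
135.6 kHz mod fs = 20.4 kHz.
20.4 kHz > fs/2 = 14.4 kHz, folds to fs − 20.4 kHz = 8.4 kHz.
85.4 kHz mod fs = 27.8 kHz.
27.8 kHz > fs/2 = 14.4 kHz, folds to fs − 27.8 kHz = 1 kHz.
Distinct values: {1 kHz, 3.8 kHz, 8.4 kHz, 13.6 kHz}.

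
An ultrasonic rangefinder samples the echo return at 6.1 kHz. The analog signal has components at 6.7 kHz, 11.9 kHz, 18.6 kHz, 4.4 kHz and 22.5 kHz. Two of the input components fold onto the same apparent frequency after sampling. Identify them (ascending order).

fs/2 = 3.05 kHz.
6.7 kHz mod fs = 0.6 kHz.
0.6 kHz ≤ fs/2 = 3.05 kHz, appears at 0.6 kHz.
11.9 kHz mod fs = 5.8 kHz.
5.8 kHz > fs/2 = 3.05 kHz, folds to fs − 5.8 kHz = 0.3 kHz.
18.6 kHz mod fs = 0.3 kHz.
0.3 kHz ≤ fs/2 = 3.05 kHz, appears at 0.3 kHz.
4.4 kHz > fs/2 = 3.05 kHz, folds to fs − 4.4 kHz = 1.7 kHz.
22.5 kHz mod fs = 4.2 kHz.
4.2 kHz > fs/2 = 3.05 kHz, folds to fs − 4.2 kHz = 1.9 kHz.
11.9 kHz and 18.6 kHz both map to 0.3 kHz.

11.9 kHz, 18.6 kHz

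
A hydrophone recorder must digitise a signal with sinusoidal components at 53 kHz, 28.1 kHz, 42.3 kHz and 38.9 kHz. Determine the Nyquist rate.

Highest-frequency component: 53 kHz.
Nyquist rate = 2 × 53 kHz = 106 kHz.

106 kHz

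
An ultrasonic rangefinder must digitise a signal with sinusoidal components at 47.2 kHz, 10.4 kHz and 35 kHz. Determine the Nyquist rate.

Highest-frequency component: 47.2 kHz.
Nyquist rate = 2 × 47.2 kHz = 94.4 kHz.

94.4 kHz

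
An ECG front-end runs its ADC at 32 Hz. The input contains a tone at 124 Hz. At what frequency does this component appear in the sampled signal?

4 Hz

124 Hz mod fs = 28 Hz.
28 Hz > fs/2 = 16 Hz, folds to fs − 28 Hz = 4 Hz.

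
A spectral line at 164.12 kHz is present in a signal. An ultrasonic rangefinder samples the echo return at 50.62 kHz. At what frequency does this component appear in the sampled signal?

164.12 kHz mod fs = 12.26 kHz.
12.26 kHz ≤ fs/2 = 25.31 kHz, appears at 12.26 kHz.

12.26 kHz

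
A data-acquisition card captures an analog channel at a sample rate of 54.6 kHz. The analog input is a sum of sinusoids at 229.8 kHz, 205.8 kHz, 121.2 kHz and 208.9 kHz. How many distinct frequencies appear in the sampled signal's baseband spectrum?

fs/2 = 27.3 kHz.
229.8 kHz mod fs = 11.4 kHz.
11.4 kHz ≤ fs/2 = 27.3 kHz, appears at 11.4 kHz.
205.8 kHz mod fs = 42 kHz.
42 kHz > fs/2 = 27.3 kHz, folds to fs − 42 kHz = 12.6 kHz.
121.2 kHz mod fs = 12 kHz.
12 kHz ≤ fs/2 = 27.3 kHz, appears at 12 kHz.
208.9 kHz mod fs = 45.1 kHz.
45.1 kHz > fs/2 = 27.3 kHz, folds to fs − 45.1 kHz = 9.5 kHz.
Distinct values: {9.5 kHz, 11.4 kHz, 12 kHz, 12.6 kHz} → 4.

4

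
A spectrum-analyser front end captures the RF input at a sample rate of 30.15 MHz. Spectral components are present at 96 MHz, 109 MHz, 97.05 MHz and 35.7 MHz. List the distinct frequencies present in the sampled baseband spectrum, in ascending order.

fs/2 = 15.075 MHz.
96 MHz mod fs = 5.55 MHz.
5.55 MHz ≤ fs/2 = 15.075 MHz, appears at 5.55 MHz.
109 MHz mod fs = 18.55 MHz.
18.55 MHz > fs/2 = 15.075 MHz, folds to fs − 18.55 MHz = 11.6 MHz.
97.05 MHz mod fs = 6.6 MHz.
6.6 MHz ≤ fs/2 = 15.075 MHz, appears at 6.6 MHz.
35.7 MHz mod fs = 5.55 MHz.
5.55 MHz ≤ fs/2 = 15.075 MHz, appears at 5.55 MHz.
Distinct values: {5.55 MHz, 6.6 MHz, 11.6 MHz}.

5.55 MHz, 6.6 MHz, 11.6 MHz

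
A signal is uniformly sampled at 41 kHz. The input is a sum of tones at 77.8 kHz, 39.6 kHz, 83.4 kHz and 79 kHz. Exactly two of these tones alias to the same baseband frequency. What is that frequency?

fs/2 = 20.5 kHz.
77.8 kHz mod fs = 36.8 kHz.
36.8 kHz > fs/2 = 20.5 kHz, folds to fs − 36.8 kHz = 4.2 kHz.
39.6 kHz > fs/2 = 20.5 kHz, folds to fs − 39.6 kHz = 1.4 kHz.
83.4 kHz mod fs = 1.4 kHz.
1.4 kHz ≤ fs/2 = 20.5 kHz, appears at 1.4 kHz.
79 kHz mod fs = 38 kHz.
38 kHz > fs/2 = 20.5 kHz, folds to fs − 38 kHz = 3 kHz.
39.6 kHz and 83.4 kHz both map to 1.4 kHz.

1.4 kHz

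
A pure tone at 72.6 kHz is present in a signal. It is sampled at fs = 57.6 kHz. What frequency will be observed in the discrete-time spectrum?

15 kHz

72.6 kHz mod fs = 15 kHz.
15 kHz ≤ fs/2 = 28.8 kHz, appears at 15 kHz.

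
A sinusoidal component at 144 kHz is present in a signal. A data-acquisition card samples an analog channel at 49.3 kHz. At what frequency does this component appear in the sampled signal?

144 kHz mod fs = 45.4 kHz.
45.4 kHz > fs/2 = 24.65 kHz, folds to fs − 45.4 kHz = 3.9 kHz.

3.9 kHz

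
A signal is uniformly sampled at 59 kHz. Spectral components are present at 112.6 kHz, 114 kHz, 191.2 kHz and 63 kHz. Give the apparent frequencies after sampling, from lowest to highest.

fs/2 = 29.5 kHz.
112.6 kHz mod fs = 53.6 kHz.
53.6 kHz > fs/2 = 29.5 kHz, folds to fs − 53.6 kHz = 5.4 kHz.
114 kHz mod fs = 55 kHz.
55 kHz > fs/2 = 29.5 kHz, folds to fs − 55 kHz = 4 kHz.
191.2 kHz mod fs = 14.2 kHz.
14.2 kHz ≤ fs/2 = 29.5 kHz, appears at 14.2 kHz.
63 kHz mod fs = 4 kHz.
4 kHz ≤ fs/2 = 29.5 kHz, appears at 4 kHz.
Distinct values: {4 kHz, 5.4 kHz, 14.2 kHz}.

4 kHz, 5.4 kHz, 14.2 kHz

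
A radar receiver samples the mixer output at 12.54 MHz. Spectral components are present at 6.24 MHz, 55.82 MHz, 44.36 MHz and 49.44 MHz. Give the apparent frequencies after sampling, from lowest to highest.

fs/2 = 6.27 MHz.
6.24 MHz ≤ fs/2 = 6.27 MHz, passes unchanged.
55.82 MHz mod fs = 5.66 MHz.
5.66 MHz ≤ fs/2 = 6.27 MHz, appears at 5.66 MHz.
44.36 MHz mod fs = 6.74 MHz.
6.74 MHz > fs/2 = 6.27 MHz, folds to fs − 6.74 MHz = 5.8 MHz.
49.44 MHz mod fs = 11.82 MHz.
11.82 MHz > fs/2 = 6.27 MHz, folds to fs − 11.82 MHz = 0.72 MHz.
Distinct values: {0.72 MHz, 5.66 MHz, 5.8 MHz, 6.24 MHz}.

0.72 MHz, 5.66 MHz, 5.8 MHz, 6.24 MHz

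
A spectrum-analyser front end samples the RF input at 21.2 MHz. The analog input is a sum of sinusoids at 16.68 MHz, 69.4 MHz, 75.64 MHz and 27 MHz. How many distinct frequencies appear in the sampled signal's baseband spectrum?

3

fs/2 = 10.6 MHz.
16.68 MHz > fs/2 = 10.6 MHz, folds to fs − 16.68 MHz = 4.52 MHz.
69.4 MHz mod fs = 5.8 MHz.
5.8 MHz ≤ fs/2 = 10.6 MHz, appears at 5.8 MHz.
75.64 MHz mod fs = 12.04 MHz.
12.04 MHz > fs/2 = 10.6 MHz, folds to fs − 12.04 MHz = 9.16 MHz.
27 MHz mod fs = 5.8 MHz.
5.8 MHz ≤ fs/2 = 10.6 MHz, appears at 5.8 MHz.
Distinct values: {4.52 MHz, 5.8 MHz, 9.16 MHz} → 3.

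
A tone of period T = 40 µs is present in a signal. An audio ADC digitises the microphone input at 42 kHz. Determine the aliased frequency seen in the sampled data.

17 kHz

T = 40 µs → f = 1/T = 25 kHz.
25 kHz > fs/2 = 21 kHz, folds to fs − 25 kHz = 17 kHz.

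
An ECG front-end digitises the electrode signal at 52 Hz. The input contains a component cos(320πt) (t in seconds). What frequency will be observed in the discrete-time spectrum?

ω = 320π rad/s → f = ω/(2π) = 160 Hz.
160 Hz mod fs = 4 Hz.
4 Hz ≤ fs/2 = 26 Hz, appears at 4 Hz.

4 Hz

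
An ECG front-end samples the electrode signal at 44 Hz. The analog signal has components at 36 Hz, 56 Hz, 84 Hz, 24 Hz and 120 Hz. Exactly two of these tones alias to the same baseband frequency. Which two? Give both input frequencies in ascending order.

fs/2 = 22 Hz.
36 Hz > fs/2 = 22 Hz, folds to fs − 36 Hz = 8 Hz.
56 Hz mod fs = 12 Hz.
12 Hz ≤ fs/2 = 22 Hz, appears at 12 Hz.
84 Hz mod fs = 40 Hz.
40 Hz > fs/2 = 22 Hz, folds to fs − 40 Hz = 4 Hz.
24 Hz > fs/2 = 22 Hz, folds to fs − 24 Hz = 20 Hz.
120 Hz mod fs = 32 Hz.
32 Hz > fs/2 = 22 Hz, folds to fs − 32 Hz = 12 Hz.
56 Hz and 120 Hz both map to 12 Hz.

56 Hz, 120 Hz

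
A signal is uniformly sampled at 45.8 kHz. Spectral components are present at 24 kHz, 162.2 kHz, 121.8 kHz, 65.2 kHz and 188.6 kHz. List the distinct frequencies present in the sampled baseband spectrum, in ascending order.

fs/2 = 22.9 kHz.
24 kHz > fs/2 = 22.9 kHz, folds to fs − 24 kHz = 21.8 kHz.
162.2 kHz mod fs = 24.8 kHz.
24.8 kHz > fs/2 = 22.9 kHz, folds to fs − 24.8 kHz = 21 kHz.
121.8 kHz mod fs = 30.2 kHz.
30.2 kHz > fs/2 = 22.9 kHz, folds to fs − 30.2 kHz = 15.6 kHz.
65.2 kHz mod fs = 19.4 kHz.
19.4 kHz ≤ fs/2 = 22.9 kHz, appears at 19.4 kHz.
188.6 kHz mod fs = 5.4 kHz.
5.4 kHz ≤ fs/2 = 22.9 kHz, appears at 5.4 kHz.
Distinct values: {5.4 kHz, 15.6 kHz, 19.4 kHz, 21 kHz, 21.8 kHz}.

5.4 kHz, 15.6 kHz, 19.4 kHz, 21 kHz, 21.8 kHz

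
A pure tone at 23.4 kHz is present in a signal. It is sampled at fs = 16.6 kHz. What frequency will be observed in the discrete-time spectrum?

6.8 kHz

23.4 kHz mod fs = 6.8 kHz.
6.8 kHz ≤ fs/2 = 8.3 kHz, appears at 6.8 kHz.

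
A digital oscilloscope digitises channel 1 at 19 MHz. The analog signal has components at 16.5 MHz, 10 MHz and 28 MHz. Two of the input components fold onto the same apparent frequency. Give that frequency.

9 MHz

fs/2 = 9.5 MHz.
16.5 MHz > fs/2 = 9.5 MHz, folds to fs − 16.5 MHz = 2.5 MHz.
10 MHz > fs/2 = 9.5 MHz, folds to fs − 10 MHz = 9 MHz.
28 MHz mod fs = 9 MHz.
9 MHz ≤ fs/2 = 9.5 MHz, appears at 9 MHz.
10 MHz and 28 MHz both map to 9 MHz.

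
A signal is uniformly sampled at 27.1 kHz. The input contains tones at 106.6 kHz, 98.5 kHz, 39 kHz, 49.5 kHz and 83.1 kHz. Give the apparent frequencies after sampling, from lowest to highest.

fs/2 = 13.55 kHz.
106.6 kHz mod fs = 25.3 kHz.
25.3 kHz > fs/2 = 13.55 kHz, folds to fs − 25.3 kHz = 1.8 kHz.
98.5 kHz mod fs = 17.2 kHz.
17.2 kHz > fs/2 = 13.55 kHz, folds to fs − 17.2 kHz = 9.9 kHz.
39 kHz mod fs = 11.9 kHz.
11.9 kHz ≤ fs/2 = 13.55 kHz, appears at 11.9 kHz.
49.5 kHz mod fs = 22.4 kHz.
22.4 kHz > fs/2 = 13.55 kHz, folds to fs − 22.4 kHz = 4.7 kHz.
83.1 kHz mod fs = 1.8 kHz.
1.8 kHz ≤ fs/2 = 13.55 kHz, appears at 1.8 kHz.
Distinct values: {1.8 kHz, 4.7 kHz, 9.9 kHz, 11.9 kHz}.

1.8 kHz, 4.7 kHz, 9.9 kHz, 11.9 kHz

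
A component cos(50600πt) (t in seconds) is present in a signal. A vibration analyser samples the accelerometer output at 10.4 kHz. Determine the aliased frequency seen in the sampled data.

ω = 50600π rad/s → f = ω/(2π) = 25300 Hz = 25.3 kHz.
25.3 kHz mod fs = 4.5 kHz.
4.5 kHz ≤ fs/2 = 5.2 kHz, appears at 4.5 kHz.

4.5 kHz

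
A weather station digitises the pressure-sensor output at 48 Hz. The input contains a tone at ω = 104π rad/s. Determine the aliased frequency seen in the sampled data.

4 Hz

ω = 104π rad/s → f = ω/(2π) = 52 Hz.
52 Hz mod fs = 4 Hz.
4 Hz ≤ fs/2 = 24 Hz, appears at 4 Hz.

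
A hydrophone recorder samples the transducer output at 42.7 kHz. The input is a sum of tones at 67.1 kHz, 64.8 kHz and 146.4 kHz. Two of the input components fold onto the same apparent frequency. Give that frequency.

18.3 kHz

fs/2 = 21.35 kHz.
67.1 kHz mod fs = 24.4 kHz.
24.4 kHz > fs/2 = 21.35 kHz, folds to fs − 24.4 kHz = 18.3 kHz.
64.8 kHz mod fs = 22.1 kHz.
22.1 kHz > fs/2 = 21.35 kHz, folds to fs − 22.1 kHz = 20.6 kHz.
146.4 kHz mod fs = 18.3 kHz.
18.3 kHz ≤ fs/2 = 21.35 kHz, appears at 18.3 kHz.
67.1 kHz and 146.4 kHz both map to 18.3 kHz.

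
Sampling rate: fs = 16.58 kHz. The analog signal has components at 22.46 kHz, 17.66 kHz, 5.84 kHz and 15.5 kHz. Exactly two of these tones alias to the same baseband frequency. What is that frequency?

fs/2 = 8.29 kHz.
22.46 kHz mod fs = 5.88 kHz.
5.88 kHz ≤ fs/2 = 8.29 kHz, appears at 5.88 kHz.
17.66 kHz mod fs = 1.08 kHz.
1.08 kHz ≤ fs/2 = 8.29 kHz, appears at 1.08 kHz.
5.84 kHz ≤ fs/2 = 8.29 kHz, passes unchanged.
15.5 kHz > fs/2 = 8.29 kHz, folds to fs − 15.5 kHz = 1.08 kHz.
15.5 kHz and 17.66 kHz both map to 1.08 kHz.

1.08 kHz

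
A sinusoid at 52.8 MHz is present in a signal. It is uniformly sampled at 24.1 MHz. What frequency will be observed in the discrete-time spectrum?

4.6 MHz

52.8 MHz mod fs = 4.6 MHz.
4.6 MHz ≤ fs/2 = 12.05 MHz, appears at 4.6 MHz.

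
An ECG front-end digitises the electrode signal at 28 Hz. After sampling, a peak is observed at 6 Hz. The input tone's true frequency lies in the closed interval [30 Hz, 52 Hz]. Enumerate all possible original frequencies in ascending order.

34 Hz, 50 Hz

Frequencies that alias to 6 Hz are k·fs ± 6 Hz for integer k ≥ 0.
k=0: 6 Hz.
k=1: 22 Hz, 34 Hz.
k=2: 50 Hz, 62 Hz.
k=3: 78 Hz, 90 Hz.
Within [30 Hz, 52 Hz]: 34 Hz, 50 Hz.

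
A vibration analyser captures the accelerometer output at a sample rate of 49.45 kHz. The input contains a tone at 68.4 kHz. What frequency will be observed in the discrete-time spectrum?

18.95 kHz

68.4 kHz mod fs = 18.95 kHz.
18.95 kHz ≤ fs/2 = 24.725 kHz, appears at 18.95 kHz.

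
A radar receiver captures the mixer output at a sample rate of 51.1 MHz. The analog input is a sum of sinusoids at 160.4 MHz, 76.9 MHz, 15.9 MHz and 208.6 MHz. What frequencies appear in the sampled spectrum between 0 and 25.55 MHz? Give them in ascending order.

fs/2 = 25.55 MHz.
160.4 MHz mod fs = 7.1 MHz.
7.1 MHz ≤ fs/2 = 25.55 MHz, appears at 7.1 MHz.
76.9 MHz mod fs = 25.8 MHz.
25.8 MHz > fs/2 = 25.55 MHz, folds to fs − 25.8 MHz = 25.3 MHz.
15.9 MHz ≤ fs/2 = 25.55 MHz, passes unchanged.
208.6 MHz mod fs = 4.2 MHz.
4.2 MHz ≤ fs/2 = 25.55 MHz, appears at 4.2 MHz.
Distinct values: {4.2 MHz, 7.1 MHz, 15.9 MHz, 25.3 MHz}.

4.2 MHz, 7.1 MHz, 15.9 MHz, 25.3 MHz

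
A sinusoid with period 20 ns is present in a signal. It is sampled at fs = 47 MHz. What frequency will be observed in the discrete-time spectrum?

T = 20 ns → f = 1/T = 50 MHz.
50 MHz mod fs = 3 MHz.
3 MHz ≤ fs/2 = 23.5 MHz, appears at 3 MHz.

3 MHz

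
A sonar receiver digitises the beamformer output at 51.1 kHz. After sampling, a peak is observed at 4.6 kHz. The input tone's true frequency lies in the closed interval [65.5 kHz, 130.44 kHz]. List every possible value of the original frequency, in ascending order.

Frequencies that alias to 4.6 kHz are k·fs ± 4.6 kHz for integer k ≥ 0.
k=0: 4.6 kHz.
k=1: 46.5 kHz, 55.7 kHz.
k=2: 97.6 kHz, 106.8 kHz.
k=3: 148.7 kHz, 157.9 kHz.
Within [65.5 kHz, 130.44 kHz]: 97.6 kHz, 106.8 kHz.

97.6 kHz, 106.8 kHz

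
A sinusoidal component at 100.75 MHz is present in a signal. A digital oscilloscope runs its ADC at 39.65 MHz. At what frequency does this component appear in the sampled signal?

18.2 MHz

100.75 MHz mod fs = 21.45 MHz.
21.45 MHz > fs/2 = 19.825 MHz, folds to fs − 21.45 MHz = 18.2 MHz.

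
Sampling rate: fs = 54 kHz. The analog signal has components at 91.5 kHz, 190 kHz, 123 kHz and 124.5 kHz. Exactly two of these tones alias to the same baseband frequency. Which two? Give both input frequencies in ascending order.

fs/2 = 27 kHz.
91.5 kHz mod fs = 37.5 kHz.
37.5 kHz > fs/2 = 27 kHz, folds to fs − 37.5 kHz = 16.5 kHz.
190 kHz mod fs = 28 kHz.
28 kHz > fs/2 = 27 kHz, folds to fs − 28 kHz = 26 kHz.
123 kHz mod fs = 15 kHz.
15 kHz ≤ fs/2 = 27 kHz, appears at 15 kHz.
124.5 kHz mod fs = 16.5 kHz.
16.5 kHz ≤ fs/2 = 27 kHz, appears at 16.5 kHz.
91.5 kHz and 124.5 kHz both map to 16.5 kHz.

91.5 kHz, 124.5 kHz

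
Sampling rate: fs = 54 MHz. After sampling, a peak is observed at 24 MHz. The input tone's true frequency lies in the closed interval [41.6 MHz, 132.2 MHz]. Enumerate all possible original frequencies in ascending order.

Frequencies that alias to 24 MHz are k·fs ± 24 MHz for integer k ≥ 0.
k=0: 24 MHz.
k=1: 30 MHz, 78 MHz.
k=2: 84 MHz, 132 MHz.
k=3: 138 MHz, 186 MHz.
Within [41.6 MHz, 132.2 MHz]: 78 MHz, 84 MHz, 132 MHz.

78 MHz, 84 MHz, 132 MHz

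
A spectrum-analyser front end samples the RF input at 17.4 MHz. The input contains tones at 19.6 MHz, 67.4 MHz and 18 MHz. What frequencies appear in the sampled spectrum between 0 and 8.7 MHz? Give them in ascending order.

fs/2 = 8.7 MHz.
19.6 MHz mod fs = 2.2 MHz.
2.2 MHz ≤ fs/2 = 8.7 MHz, appears at 2.2 MHz.
67.4 MHz mod fs = 15.2 MHz.
15.2 MHz > fs/2 = 8.7 MHz, folds to fs − 15.2 MHz = 2.2 MHz.
18 MHz mod fs = 0.6 MHz.
0.6 MHz ≤ fs/2 = 8.7 MHz, appears at 0.6 MHz.
Distinct values: {0.6 MHz, 2.2 MHz}.

0.6 MHz, 2.2 MHz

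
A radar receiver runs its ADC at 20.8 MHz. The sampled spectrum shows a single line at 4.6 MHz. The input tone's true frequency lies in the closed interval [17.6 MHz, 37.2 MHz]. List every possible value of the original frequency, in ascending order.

25.4 MHz, 37 MHz

Frequencies that alias to 4.6 MHz are k·fs ± 4.6 MHz for integer k ≥ 0.
k=0: 4.6 MHz.
k=1: 16.2 MHz, 25.4 MHz.
k=2: 37 MHz, 46.2 MHz.
k=3: 57.8 MHz, 67 MHz.
Within [17.6 MHz, 37.2 MHz]: 25.4 MHz, 37 MHz.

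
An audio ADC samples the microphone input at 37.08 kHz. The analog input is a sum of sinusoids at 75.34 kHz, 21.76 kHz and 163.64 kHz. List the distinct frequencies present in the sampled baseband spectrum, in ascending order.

1.18 kHz, 15.32 kHz

fs/2 = 18.54 kHz.
75.34 kHz mod fs = 1.18 kHz.
1.18 kHz ≤ fs/2 = 18.54 kHz, appears at 1.18 kHz.
21.76 kHz > fs/2 = 18.54 kHz, folds to fs − 21.76 kHz = 15.32 kHz.
163.64 kHz mod fs = 15.32 kHz.
15.32 kHz ≤ fs/2 = 18.54 kHz, appears at 15.32 kHz.
Distinct values: {1.18 kHz, 15.32 kHz}.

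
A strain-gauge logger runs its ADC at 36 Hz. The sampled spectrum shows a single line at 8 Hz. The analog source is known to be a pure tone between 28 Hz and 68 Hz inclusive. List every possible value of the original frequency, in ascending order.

Frequencies that alias to 8 Hz are k·fs ± 8 Hz for integer k ≥ 0.
k=0: 8 Hz.
k=1: 28 Hz, 44 Hz.
k=2: 64 Hz, 80 Hz.
k=3: 100 Hz, 116 Hz.
Within [28 Hz, 68 Hz]: 28 Hz, 44 Hz, 64 Hz.

28 Hz, 44 Hz, 64 Hz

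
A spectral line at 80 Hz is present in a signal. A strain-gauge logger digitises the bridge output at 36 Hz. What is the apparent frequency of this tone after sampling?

8 Hz

80 Hz mod fs = 8 Hz.
8 Hz ≤ fs/2 = 18 Hz, appears at 8 Hz.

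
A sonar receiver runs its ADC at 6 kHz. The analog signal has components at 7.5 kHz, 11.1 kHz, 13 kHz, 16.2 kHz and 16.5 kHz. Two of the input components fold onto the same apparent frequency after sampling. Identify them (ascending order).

fs/2 = 3 kHz.
7.5 kHz mod fs = 1.5 kHz.
1.5 kHz ≤ fs/2 = 3 kHz, appears at 1.5 kHz.
11.1 kHz mod fs = 5.1 kHz.
5.1 kHz > fs/2 = 3 kHz, folds to fs − 5.1 kHz = 0.9 kHz.
13 kHz mod fs = 1 kHz.
1 kHz ≤ fs/2 = 3 kHz, appears at 1 kHz.
16.2 kHz mod fs = 4.2 kHz.
4.2 kHz > fs/2 = 3 kHz, folds to fs − 4.2 kHz = 1.8 kHz.
16.5 kHz mod fs = 4.5 kHz.
4.5 kHz > fs/2 = 3 kHz, folds to fs − 4.5 kHz = 1.5 kHz.
7.5 kHz and 16.5 kHz both map to 1.5 kHz.

7.5 kHz, 16.5 kHz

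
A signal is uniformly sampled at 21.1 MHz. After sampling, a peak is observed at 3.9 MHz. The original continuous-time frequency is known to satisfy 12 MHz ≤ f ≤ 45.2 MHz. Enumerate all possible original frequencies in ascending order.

Frequencies that alias to 3.9 MHz are k·fs ± 3.9 MHz for integer k ≥ 0.
k=0: 3.9 MHz.
k=1: 17.2 MHz, 25 MHz.
k=2: 38.3 MHz, 46.1 MHz.
k=3: 59.4 MHz, 67.2 MHz.
Within [12 MHz, 45.2 MHz]: 17.2 MHz, 25 MHz, 38.3 MHz.

17.2 MHz, 25 MHz, 38.3 MHz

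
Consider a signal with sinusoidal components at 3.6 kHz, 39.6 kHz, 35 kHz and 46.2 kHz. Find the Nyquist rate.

Highest-frequency component: 46.2 kHz.
Nyquist rate = 2 × 46.2 kHz = 92.4 kHz.

92.4 kHz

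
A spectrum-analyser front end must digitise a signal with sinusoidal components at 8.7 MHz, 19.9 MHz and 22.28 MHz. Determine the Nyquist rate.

Highest-frequency component: 22.28 MHz.
Nyquist rate = 2 × 22.28 MHz = 44.56 MHz.

44.56 MHz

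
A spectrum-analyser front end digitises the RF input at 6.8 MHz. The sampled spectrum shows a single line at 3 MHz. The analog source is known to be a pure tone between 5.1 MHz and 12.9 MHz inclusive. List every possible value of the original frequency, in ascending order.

Frequencies that alias to 3 MHz are k·fs ± 3 MHz for integer k ≥ 0.
k=0: 3 MHz.
k=1: 3.8 MHz, 9.8 MHz.
k=2: 10.6 MHz, 16.6 MHz.
k=3: 17.4 MHz, 23.4 MHz.
Within [5.1 MHz, 12.9 MHz]: 9.8 MHz, 10.6 MHz.

9.8 MHz, 10.6 MHz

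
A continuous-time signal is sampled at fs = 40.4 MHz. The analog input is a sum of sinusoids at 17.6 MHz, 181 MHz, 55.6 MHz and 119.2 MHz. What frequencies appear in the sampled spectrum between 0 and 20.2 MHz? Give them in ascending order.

2 MHz, 15.2 MHz, 17.6 MHz, 19.4 MHz

fs/2 = 20.2 MHz.
17.6 MHz ≤ fs/2 = 20.2 MHz, passes unchanged.
181 MHz mod fs = 19.4 MHz.
19.4 MHz ≤ fs/2 = 20.2 MHz, appears at 19.4 MHz.
55.6 MHz mod fs = 15.2 MHz.
15.2 MHz ≤ fs/2 = 20.2 MHz, appears at 15.2 MHz.
119.2 MHz mod fs = 38.4 MHz.
38.4 MHz > fs/2 = 20.2 MHz, folds to fs − 38.4 MHz = 2 MHz.
Distinct values: {2 MHz, 15.2 MHz, 17.6 MHz, 19.4 MHz}.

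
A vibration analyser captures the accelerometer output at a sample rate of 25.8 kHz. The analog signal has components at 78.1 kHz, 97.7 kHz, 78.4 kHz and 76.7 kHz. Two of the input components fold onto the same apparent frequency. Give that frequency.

0.7 kHz

fs/2 = 12.9 kHz.
78.1 kHz mod fs = 0.7 kHz.
0.7 kHz ≤ fs/2 = 12.9 kHz, appears at 0.7 kHz.
97.7 kHz mod fs = 20.3 kHz.
20.3 kHz > fs/2 = 12.9 kHz, folds to fs − 20.3 kHz = 5.5 kHz.
78.4 kHz mod fs = 1 kHz.
1 kHz ≤ fs/2 = 12.9 kHz, appears at 1 kHz.
76.7 kHz mod fs = 25.1 kHz.
25.1 kHz > fs/2 = 12.9 kHz, folds to fs − 25.1 kHz = 0.7 kHz.
76.7 kHz and 78.1 kHz both map to 0.7 kHz.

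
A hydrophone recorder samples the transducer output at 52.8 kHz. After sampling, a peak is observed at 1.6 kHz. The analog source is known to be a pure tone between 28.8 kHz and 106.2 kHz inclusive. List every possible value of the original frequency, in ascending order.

Frequencies that alias to 1.6 kHz are k·fs ± 1.6 kHz for integer k ≥ 0.
k=0: 1.6 kHz.
k=1: 51.2 kHz, 54.4 kHz.
k=2: 104 kHz, 107.2 kHz.
k=3: 156.8 kHz, 160 kHz.
Within [28.8 kHz, 106.2 kHz]: 51.2 kHz, 54.4 kHz, 104 kHz.

51.2 kHz, 54.4 kHz, 104 kHz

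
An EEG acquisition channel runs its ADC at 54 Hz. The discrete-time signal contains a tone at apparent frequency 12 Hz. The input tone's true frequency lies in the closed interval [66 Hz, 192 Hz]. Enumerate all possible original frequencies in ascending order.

66 Hz, 96 Hz, 120 Hz, 150 Hz, 174 Hz

Frequencies that alias to 12 Hz are k·fs ± 12 Hz for integer k ≥ 0.
k=0: 12 Hz.
k=1: 42 Hz, 66 Hz.
k=2: 96 Hz, 120 Hz.
k=3: 150 Hz, 174 Hz.
k=4: 204 Hz, 228 Hz.
Within [66 Hz, 192 Hz]: 66 Hz, 96 Hz, 120 Hz, 150 Hz, 174 Hz.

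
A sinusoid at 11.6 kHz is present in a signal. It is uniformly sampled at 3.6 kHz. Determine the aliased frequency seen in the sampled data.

11.6 kHz mod fs = 0.8 kHz.
0.8 kHz ≤ fs/2 = 1.8 kHz, appears at 0.8 kHz.

0.8 kHz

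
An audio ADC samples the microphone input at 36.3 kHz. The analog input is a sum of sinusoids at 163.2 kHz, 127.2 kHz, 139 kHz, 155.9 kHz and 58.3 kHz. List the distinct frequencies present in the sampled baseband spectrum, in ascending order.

6.2 kHz, 10.7 kHz, 14.3 kHz, 18 kHz

fs/2 = 18.15 kHz.
163.2 kHz mod fs = 18 kHz.
18 kHz ≤ fs/2 = 18.15 kHz, appears at 18 kHz.
127.2 kHz mod fs = 18.3 kHz.
18.3 kHz > fs/2 = 18.15 kHz, folds to fs − 18.3 kHz = 18 kHz.
139 kHz mod fs = 30.1 kHz.
30.1 kHz > fs/2 = 18.15 kHz, folds to fs − 30.1 kHz = 6.2 kHz.
155.9 kHz mod fs = 10.7 kHz.
10.7 kHz ≤ fs/2 = 18.15 kHz, appears at 10.7 kHz.
58.3 kHz mod fs = 22 kHz.
22 kHz > fs/2 = 18.15 kHz, folds to fs − 22 kHz = 14.3 kHz.
Distinct values: {6.2 kHz, 10.7 kHz, 14.3 kHz, 18 kHz}.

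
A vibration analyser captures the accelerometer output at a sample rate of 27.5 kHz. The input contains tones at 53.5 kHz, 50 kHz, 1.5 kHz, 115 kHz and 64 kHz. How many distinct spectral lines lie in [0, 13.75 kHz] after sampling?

3

fs/2 = 13.75 kHz.
53.5 kHz mod fs = 26 kHz.
26 kHz > fs/2 = 13.75 kHz, folds to fs − 26 kHz = 1.5 kHz.
50 kHz mod fs = 22.5 kHz.
22.5 kHz > fs/2 = 13.75 kHz, folds to fs − 22.5 kHz = 5 kHz.
1.5 kHz ≤ fs/2 = 13.75 kHz, passes unchanged.
115 kHz mod fs = 5 kHz.
5 kHz ≤ fs/2 = 13.75 kHz, appears at 5 kHz.
64 kHz mod fs = 9 kHz.
9 kHz ≤ fs/2 = 13.75 kHz, appears at 9 kHz.
Distinct values: {1.5 kHz, 5 kHz, 9 kHz} → 3.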